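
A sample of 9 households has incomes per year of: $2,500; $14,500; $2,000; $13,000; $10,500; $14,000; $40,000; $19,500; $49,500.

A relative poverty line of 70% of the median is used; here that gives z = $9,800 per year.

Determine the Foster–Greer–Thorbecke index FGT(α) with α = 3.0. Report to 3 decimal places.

0.102

Incomes under z: $2,000, $2,500 (q = 2 of N = 9).
Relative gaps: (9800−2000)/9800 = 0.7959; (9800−2500)/9800 = 0.7449.
Raised to α = 3.0: 0.50420; 0.41332.
Sum = 0.917527; FGT(3.0) = 0.917527 / 9 = 0.102.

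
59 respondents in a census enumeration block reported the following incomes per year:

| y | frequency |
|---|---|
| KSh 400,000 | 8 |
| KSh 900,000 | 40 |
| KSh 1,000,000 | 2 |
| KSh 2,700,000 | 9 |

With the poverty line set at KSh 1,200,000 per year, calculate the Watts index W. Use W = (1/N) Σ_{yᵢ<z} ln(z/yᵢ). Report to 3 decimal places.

Incomes under z: 8×KSh 400,000, 40×KSh 900,000, 2×KSh 1,000,000 (q = 50 of N = 59).
Log shortfalls: ln(1200000/400000) = 1.0986 (×8); ln(1200000/900000) = 0.2877 (×40); ln(1200000/1000000) = 0.1823 (×2).
W = 20.660824 / 59 = 0.350.

0.350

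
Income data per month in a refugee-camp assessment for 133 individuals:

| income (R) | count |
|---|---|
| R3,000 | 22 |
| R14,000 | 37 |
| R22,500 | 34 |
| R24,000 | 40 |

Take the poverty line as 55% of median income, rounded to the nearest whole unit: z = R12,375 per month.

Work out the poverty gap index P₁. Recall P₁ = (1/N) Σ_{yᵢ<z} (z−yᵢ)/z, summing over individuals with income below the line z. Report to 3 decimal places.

Poor units: 22×R3,000 (q = 22 of N = 133).
Gap ratios (z−y)/z: (12375−3000)/12375 = 0.7576 (×22).
Sum of shortfalls = 16.666667; P₁ averages over all N: 16.666667 / 133 = 0.125.

0.125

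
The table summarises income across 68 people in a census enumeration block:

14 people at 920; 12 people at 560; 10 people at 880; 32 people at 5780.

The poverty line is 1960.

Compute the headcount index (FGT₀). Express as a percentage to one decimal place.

52.9%

36 of the 68 people have income below 1960.
H = 36/68 = 52.9%.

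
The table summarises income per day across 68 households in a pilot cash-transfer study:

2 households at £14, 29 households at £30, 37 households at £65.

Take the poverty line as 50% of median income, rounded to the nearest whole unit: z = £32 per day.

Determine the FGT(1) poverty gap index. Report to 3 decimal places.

0.043

Poor units: 2×£14, 29×£30 (q = 31 of N = 68).
Relative gaps: (32−14)/32 = 0.5625 (×2); (32−30)/32 = 0.0625 (×29).
Sum of shortfalls = 2.937500; P₁ averages over all N: 2.937500 / 68 = 0.043.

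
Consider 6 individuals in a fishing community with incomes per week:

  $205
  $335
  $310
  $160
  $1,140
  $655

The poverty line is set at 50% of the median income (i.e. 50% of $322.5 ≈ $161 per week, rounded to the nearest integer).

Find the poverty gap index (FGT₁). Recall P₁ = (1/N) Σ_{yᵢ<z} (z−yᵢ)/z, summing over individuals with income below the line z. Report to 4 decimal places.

0.0010

Poor units: $160 (q = 1 of N = 6).
Shortfall ratios: (161−160)/161 = 0.0062.
Σ = 0.006211. Dividing by the full population N = 6 gives P₁ = 0.0010.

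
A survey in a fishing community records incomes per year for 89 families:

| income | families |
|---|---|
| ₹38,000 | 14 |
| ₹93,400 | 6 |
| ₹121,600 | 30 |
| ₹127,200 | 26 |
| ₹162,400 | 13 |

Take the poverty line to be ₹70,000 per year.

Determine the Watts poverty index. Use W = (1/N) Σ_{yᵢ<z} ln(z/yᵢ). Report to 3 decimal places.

Poor units: 14×₹38,000 (q = 14 of N = 89).
Log gaps: ln(70000/38000) = 0.6109 (×14).
W = 8.552727 / 89 = 0.096.

0.096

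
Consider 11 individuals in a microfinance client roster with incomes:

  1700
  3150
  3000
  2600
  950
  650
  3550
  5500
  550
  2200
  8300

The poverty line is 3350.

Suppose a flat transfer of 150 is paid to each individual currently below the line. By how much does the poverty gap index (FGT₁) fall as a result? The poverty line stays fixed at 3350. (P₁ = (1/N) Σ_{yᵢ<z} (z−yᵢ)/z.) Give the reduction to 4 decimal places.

0.0326

Before: below the line — 550, 650, 950, 1700, 2200, 2600, 3000, 3150; poverty gap index (FGT₁) = 0.325645.
After the 150 transfer: below the line — 700, 800, 1100, 1850, 2350, 2750, 3150, 3300; poverty gap index (FGT₁) = 0.293080.
Reduction = 0.325645 − 0.293080 = 0.0326.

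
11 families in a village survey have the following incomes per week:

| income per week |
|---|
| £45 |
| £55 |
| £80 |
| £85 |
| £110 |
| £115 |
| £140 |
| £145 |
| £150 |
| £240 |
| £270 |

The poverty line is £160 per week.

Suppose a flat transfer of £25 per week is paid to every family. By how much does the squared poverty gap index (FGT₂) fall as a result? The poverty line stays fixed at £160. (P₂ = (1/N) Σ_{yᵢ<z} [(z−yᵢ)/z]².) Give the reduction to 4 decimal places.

0.0727

Before: below the line — £45, £55, £80, £85, £110, £115, £140, £145, £150; squared poverty gap index (FGT₂) = 0.147461.
After the £25 transfer: below the line — £70, £80, £105, £110, £135, £140; squared poverty gap index (FGT₂) = 0.074751.
Reduction = 0.147461 − 0.074751 = 0.0727.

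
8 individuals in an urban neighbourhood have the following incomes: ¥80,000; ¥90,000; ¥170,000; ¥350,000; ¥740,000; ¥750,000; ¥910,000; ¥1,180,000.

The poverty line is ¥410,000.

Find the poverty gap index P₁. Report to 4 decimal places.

Below the line: ¥80,000, ¥90,000, ¥170,000, ¥350,000 (q = 4 of N = 8).
Normalized shortfalls: (410000−80000)/410000 = 0.8049; (410000−90000)/410000 = 0.7805; (410000−170000)/410000 = 0.5854; (410000−350000)/410000 = 0.1463.
Sum of shortfalls = 2.317073; P₁ averages over all N: 2.317073 / 8 = 0.2896.

0.2896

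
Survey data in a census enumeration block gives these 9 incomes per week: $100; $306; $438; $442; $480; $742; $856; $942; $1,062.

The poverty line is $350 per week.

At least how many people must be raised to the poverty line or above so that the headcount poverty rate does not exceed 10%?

2

2 of the 9 people are poor, so H = 2/9 = 0.222.
A headcount ratio of at most 10% allows at most ⌊0.10 × 9⌋ = 0 poor people.
So at least 2 − 0 = 2 must be lifted.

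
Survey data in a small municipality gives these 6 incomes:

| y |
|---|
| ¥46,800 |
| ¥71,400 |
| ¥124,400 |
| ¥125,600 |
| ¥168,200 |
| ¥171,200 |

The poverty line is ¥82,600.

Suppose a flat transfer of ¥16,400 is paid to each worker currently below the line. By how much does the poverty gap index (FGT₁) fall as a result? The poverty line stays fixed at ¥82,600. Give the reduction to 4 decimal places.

Before: below the line — ¥46,800, ¥71,400; poverty gap index (FGT₁) = 0.094835.
After the ¥16,400 transfer: below the line — ¥63,200; poverty gap index (FGT₁) = 0.039144.
Reduction = 0.094835 − 0.039144 = 0.0557.

0.0557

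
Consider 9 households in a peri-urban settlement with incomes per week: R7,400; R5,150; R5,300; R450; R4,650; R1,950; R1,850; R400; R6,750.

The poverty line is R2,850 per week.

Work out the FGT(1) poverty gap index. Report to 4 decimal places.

Incomes under z: R400, R450, R1,850, R1,950 (q = 4 of N = 9).
Relative gaps: (2850−400)/2850 = 0.8596; (2850−450)/2850 = 0.8421; (2850−1850)/2850 = 0.3509; (2850−1950)/2850 = 0.3158.
Σ = 2.368421. Dividing by the full population N = 9 gives P₁ = 0.2632.

0.2632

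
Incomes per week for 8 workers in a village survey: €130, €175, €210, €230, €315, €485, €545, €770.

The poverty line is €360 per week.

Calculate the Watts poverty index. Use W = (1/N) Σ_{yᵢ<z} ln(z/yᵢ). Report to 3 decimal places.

0.358

Incomes under z: €130, €175, €210, €230, €315 (q = 5 of N = 8).
Log shortfalls: ln(360/130) = 1.0186; ln(360/175) = 0.7213; ln(360/210) = 0.5390; ln(360/230) = 0.4480; ln(360/315) = 0.1335.
W = 2.860440 / 8 = 0.358.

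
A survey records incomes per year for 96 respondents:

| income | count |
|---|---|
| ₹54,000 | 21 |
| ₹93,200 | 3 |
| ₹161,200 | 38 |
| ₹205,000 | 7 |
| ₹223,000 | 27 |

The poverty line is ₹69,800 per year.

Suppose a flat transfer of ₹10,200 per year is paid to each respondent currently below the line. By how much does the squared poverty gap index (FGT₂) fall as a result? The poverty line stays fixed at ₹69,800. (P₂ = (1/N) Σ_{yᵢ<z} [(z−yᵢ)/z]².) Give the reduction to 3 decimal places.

0.010

Before: below the line — 21×₹54,000; squared poverty gap index (FGT₂) = 0.01121.
After the ₹10,200 transfer: below the line — 21×₹64,200; squared poverty gap index (FGT₂) = 0.00141.
Reduction = 0.01121 − 0.00141 = 0.010.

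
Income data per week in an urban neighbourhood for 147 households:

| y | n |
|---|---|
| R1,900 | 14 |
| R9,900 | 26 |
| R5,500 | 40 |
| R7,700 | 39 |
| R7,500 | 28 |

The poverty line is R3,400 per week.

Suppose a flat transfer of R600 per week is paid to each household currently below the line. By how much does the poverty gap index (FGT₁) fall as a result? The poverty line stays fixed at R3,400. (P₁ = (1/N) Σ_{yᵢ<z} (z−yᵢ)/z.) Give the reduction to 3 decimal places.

0.017

Before: below the line — 14×R1,900; poverty gap index (FGT₁) = 0.04202.
After the R600 transfer: below the line — 14×R2,500; poverty gap index (FGT₁) = 0.02521.
Reduction = 0.04202 − 0.02521 = 0.017.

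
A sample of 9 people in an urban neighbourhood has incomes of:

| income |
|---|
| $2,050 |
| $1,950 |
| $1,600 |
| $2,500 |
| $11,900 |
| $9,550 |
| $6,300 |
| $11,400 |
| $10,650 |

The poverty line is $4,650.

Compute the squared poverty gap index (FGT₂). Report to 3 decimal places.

0.144

Below z: $1,600, $1,950, $2,050, $2,500 (q = 4 of N = 9).
Normalized shortfalls: (4650−1600)/4650 = 0.6559; (4650−1950)/4650 = 0.5806; (4650−2050)/4650 = 0.5591; (4650−2500)/4650 = 0.4624.
Squared: 0.4302; 0.3371; 0.3126; 0.2138.
Sum = 1.293791; P₂ = 1.293791 / 9 = 0.144.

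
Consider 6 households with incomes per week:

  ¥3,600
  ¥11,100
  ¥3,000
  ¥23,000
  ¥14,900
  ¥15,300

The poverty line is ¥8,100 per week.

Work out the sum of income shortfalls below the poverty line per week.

¥9,600

Below the line: ¥3,000, ¥3,600 (q = 2 of N = 6).
Individual gaps: 8100−3000 = 5100; 8100−3600 = 4500.
Aggregate gap = ¥9,600.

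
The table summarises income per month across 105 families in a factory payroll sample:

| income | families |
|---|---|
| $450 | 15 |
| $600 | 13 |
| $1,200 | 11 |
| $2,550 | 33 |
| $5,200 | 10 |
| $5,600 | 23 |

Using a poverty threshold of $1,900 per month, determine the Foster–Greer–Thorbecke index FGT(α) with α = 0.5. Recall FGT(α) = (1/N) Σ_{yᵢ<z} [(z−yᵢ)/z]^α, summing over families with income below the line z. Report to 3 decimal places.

0.291

Below z: 15×$450, 13×$600, 11×$1,200 (q = 39 of N = 105).
Normalized shortfalls: (1900−450)/1900 = 0.7632 (×15); (1900−600)/1900 = 0.6842 (×13); (1900−1200)/1900 = 0.3684 (×11).
Raised to α = 0.5: 0.87359 (×15); 0.82717 (×13); 0.60698 (×11).
Sum = 30.533796; FGT(0.5) = 30.533796 / 105 = 0.291.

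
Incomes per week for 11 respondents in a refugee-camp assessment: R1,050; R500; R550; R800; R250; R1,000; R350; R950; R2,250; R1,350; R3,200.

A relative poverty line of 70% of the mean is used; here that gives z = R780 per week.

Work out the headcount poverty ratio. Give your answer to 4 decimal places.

4 of the 11 respondents have income below R780.
H = 4/11 = 0.3636.

0.3636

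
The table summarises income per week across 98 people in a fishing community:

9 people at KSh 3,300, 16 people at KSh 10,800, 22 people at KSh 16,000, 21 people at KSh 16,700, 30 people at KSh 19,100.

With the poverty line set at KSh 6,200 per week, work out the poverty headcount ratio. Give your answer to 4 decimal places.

0.0918

9 of the 98 people have income below KSh 6,200.
H = 9/98 = 0.0918.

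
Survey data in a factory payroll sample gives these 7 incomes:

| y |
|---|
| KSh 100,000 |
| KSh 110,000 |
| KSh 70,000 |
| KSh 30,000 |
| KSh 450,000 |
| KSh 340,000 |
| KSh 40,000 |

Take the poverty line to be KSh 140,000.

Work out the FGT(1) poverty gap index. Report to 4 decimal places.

Below the line: KSh 30,000, KSh 40,000, KSh 70,000, KSh 100,000, KSh 110,000 (q = 5 of N = 7).
Relative gaps: (140000−30000)/140000 = 0.7857; (140000−40000)/140000 = 0.7143; (140000−70000)/140000 = 0.5000; (140000−100000)/140000 = 0.2857; (140000−110000)/140000 = 0.2143.
Σ = 2.500000. Dividing by the full population N = 7 gives P₁ = 0.3571.

0.3571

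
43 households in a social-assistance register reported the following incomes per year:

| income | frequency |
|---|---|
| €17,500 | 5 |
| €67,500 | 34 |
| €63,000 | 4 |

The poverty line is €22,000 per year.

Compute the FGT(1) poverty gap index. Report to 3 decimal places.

0.024

Incomes under z: 5×€17,500 (q = 5 of N = 43).
Shortfall ratios: (22000−17500)/22000 = 0.2045 (×5).
Sum of shortfalls = 1.022727; P₁ averages over all N: 1.022727 / 43 = 0.024.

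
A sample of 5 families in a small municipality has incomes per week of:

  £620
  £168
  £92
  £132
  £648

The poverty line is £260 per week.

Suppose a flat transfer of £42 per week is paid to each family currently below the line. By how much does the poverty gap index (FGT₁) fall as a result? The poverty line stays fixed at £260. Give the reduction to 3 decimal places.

Before: below the line — £92, £132, £168; poverty gap index (FGT₁) = 0.29846.
After the £42 transfer: below the line — £134, £174, £210; poverty gap index (FGT₁) = 0.20154.
Reduction = 0.29846 − 0.20154 = 0.097.

0.097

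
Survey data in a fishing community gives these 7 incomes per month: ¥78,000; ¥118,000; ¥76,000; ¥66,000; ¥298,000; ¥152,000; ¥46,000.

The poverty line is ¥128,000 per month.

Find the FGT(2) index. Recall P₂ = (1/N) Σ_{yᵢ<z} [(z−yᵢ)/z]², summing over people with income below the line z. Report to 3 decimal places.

0.138

Below the line: ¥46,000, ¥66,000, ¥76,000, ¥78,000, ¥118,000 (q = 5 of N = 7).
Shortfall ratios: (128000−46000)/128000 = 0.6406; (128000−66000)/128000 = 0.4844; (128000−76000)/128000 = 0.4062; (128000−78000)/128000 = 0.3906; (128000−118000)/128000 = 0.0781.
Squared: 0.4104; 0.2346; 0.1650; 0.1526; 0.0061.
Sum = 0.968750; P₂ = 0.968750 / 7 = 0.138.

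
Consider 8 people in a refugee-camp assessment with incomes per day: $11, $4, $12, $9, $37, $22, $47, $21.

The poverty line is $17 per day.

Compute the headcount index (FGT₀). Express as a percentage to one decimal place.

50.0%

4 of the 8 people have income below $17.
H = 4/8 = 50.0%.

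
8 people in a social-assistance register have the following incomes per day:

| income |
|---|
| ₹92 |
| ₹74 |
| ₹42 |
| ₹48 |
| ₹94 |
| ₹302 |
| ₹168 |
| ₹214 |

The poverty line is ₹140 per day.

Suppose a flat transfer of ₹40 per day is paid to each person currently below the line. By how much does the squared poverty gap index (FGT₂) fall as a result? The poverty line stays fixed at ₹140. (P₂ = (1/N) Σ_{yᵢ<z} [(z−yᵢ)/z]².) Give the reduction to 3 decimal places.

Before: below the line — ₹42, ₹48, ₹74, ₹92, ₹94; squared poverty gap index (FGT₂) = 0.17120.
After the ₹40 transfer: below the line — ₹82, ₹88, ₹114, ₹132, ₹134; squared poverty gap index (FGT₂) = 0.04365.
Reduction = 0.17120 − 0.04365 = 0.128.

0.128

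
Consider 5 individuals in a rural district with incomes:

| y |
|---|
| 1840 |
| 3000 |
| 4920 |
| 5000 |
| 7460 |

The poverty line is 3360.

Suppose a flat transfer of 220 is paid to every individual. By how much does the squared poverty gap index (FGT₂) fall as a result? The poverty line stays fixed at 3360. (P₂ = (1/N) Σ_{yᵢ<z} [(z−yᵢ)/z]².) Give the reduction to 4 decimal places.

0.0129

Before: below the line — 1840, 3000; squared poverty gap index (FGT₂) = 0.043226.
After the 220 transfer: below the line — 2060, 3220; squared poverty gap index (FGT₂) = 0.030286.
Reduction = 0.043226 − 0.030286 = 0.0129.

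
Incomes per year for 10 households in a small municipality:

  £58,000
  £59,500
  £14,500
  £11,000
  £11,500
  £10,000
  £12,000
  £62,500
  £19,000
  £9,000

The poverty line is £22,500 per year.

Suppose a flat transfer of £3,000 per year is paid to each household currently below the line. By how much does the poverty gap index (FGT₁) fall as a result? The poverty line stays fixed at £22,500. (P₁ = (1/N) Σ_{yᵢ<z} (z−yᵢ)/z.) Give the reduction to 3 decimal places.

0.093

Before: below the line — £9,000, £10,000, £11,000, £11,500, £12,000, £14,500, £19,000; poverty gap index (FGT₁) = 0.31333.
After the £3,000 transfer: below the line — £12,000, £13,000, £14,000, £14,500, £15,000, £17,500, £22,000; poverty gap index (FGT₁) = 0.22000.
Reduction = 0.31333 − 0.22000 = 0.093.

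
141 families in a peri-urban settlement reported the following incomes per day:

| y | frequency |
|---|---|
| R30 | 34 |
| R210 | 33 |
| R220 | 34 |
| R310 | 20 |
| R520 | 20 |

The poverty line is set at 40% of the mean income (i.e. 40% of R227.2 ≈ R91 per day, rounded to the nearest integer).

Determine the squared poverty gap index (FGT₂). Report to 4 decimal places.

Below z: 34×R30 (q = 34 of N = 141).
Normalized shortfalls: (91−30)/91 = 0.6703 (×34).
Squared: 0.4493 (×34).
Sum = 15.277623; P₂ = 15.277623 / 141 = 0.1084.

0.1084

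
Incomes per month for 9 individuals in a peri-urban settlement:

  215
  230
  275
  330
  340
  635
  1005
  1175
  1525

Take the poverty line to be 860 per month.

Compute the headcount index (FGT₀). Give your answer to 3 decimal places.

6 of the 9 individuals have income below 860.
H = 6/9 = 0.667.

0.667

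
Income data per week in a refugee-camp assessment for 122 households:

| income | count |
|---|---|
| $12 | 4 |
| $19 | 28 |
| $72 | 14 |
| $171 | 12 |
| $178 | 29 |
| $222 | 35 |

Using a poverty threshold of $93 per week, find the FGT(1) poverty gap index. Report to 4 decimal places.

Incomes under z: 4×$12, 28×$19, 14×$72 (q = 46 of N = 122).
Gap ratios (z−y)/z: (93−12)/93 = 0.8710 (×4); (93−19)/93 = 0.7957 (×28); (93−72)/93 = 0.2258 (×14).
Σ = 28.924731. Dividing by the full population N = 122 gives P₁ = 0.2371.

0.2371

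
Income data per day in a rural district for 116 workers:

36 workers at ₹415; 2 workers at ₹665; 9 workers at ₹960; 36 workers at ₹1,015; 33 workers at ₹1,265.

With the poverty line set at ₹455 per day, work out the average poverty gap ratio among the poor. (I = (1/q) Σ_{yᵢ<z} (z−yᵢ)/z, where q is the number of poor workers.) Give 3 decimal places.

0.088

Below z: 36×₹415 (q = 36 of N = 116).
Shortfall ratios (z−y)/z: 0.0879 (×36); sum = 3.164835.
The income-gap ratio divides by q (the poor only): 3.164835 / 36 = 0.088.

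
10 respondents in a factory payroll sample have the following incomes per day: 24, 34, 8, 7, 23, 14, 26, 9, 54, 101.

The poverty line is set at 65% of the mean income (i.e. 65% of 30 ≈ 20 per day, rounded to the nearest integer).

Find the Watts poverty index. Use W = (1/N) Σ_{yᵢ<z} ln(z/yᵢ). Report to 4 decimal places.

Below z: 7, 8, 9, 14 (q = 4 of N = 10).
ln(z/y) terms: ln(20/7) = 1.0498; ln(20/8) = 0.9163; ln(20/9) = 0.7985; ln(20/14) = 0.3567.
W = 3.121295 / 10 = 0.3121.

0.3121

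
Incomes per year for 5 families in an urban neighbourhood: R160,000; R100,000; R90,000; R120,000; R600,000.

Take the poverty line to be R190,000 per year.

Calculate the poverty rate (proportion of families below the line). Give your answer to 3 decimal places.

0.800

4 of the 5 families have income below R190,000.
H = 4/5 = 0.800.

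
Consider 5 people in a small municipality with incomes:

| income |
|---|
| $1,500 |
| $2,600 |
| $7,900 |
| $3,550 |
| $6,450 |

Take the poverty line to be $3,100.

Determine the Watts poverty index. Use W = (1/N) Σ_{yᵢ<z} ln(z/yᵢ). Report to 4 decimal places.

0.1804

Below z: $1,500, $2,600 (q = 2 of N = 5).
Log gaps: ln(3100/1500) = 0.7259; ln(3100/2600) = 0.1759.
W = 0.901828 / 5 = 0.1804.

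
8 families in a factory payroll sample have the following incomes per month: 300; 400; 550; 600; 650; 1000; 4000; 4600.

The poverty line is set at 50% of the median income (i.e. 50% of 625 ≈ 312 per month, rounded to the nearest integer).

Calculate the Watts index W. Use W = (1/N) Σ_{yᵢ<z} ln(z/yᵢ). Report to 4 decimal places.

0.0049

Incomes under z: 300 (q = 1 of N = 8).
Log shortfalls: ln(312/300) = 0.0392.
W = 0.039221 / 8 = 0.0049.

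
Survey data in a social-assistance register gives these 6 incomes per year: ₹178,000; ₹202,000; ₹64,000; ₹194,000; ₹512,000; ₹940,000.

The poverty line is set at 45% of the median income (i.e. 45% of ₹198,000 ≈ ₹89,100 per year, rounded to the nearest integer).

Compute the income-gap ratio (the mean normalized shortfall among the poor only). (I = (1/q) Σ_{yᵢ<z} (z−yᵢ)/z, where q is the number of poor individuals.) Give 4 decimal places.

0.2817

Below the line: ₹64,000 (q = 1 of N = 6).
Relative gaps: 0.2817; sum = 0.281706.
The income-gap ratio divides by q (the poor only): 0.281706 / 1 = 0.2817.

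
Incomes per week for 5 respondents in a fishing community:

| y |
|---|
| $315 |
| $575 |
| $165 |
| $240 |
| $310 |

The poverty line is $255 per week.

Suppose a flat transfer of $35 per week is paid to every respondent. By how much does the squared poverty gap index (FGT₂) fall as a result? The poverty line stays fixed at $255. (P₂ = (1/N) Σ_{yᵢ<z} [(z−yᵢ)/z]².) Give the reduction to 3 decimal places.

0.016

Before: below the line — $165, $240; squared poverty gap index (FGT₂) = 0.02561.
After the $35 transfer: below the line — $200; squared poverty gap index (FGT₂) = 0.00930.
Reduction = 0.02561 − 0.00930 = 0.016.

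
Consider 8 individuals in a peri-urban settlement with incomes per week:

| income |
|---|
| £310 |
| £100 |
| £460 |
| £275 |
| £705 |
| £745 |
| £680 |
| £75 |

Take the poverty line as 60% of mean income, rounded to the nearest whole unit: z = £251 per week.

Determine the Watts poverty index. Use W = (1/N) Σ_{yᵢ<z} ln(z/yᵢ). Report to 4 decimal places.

Incomes under z: £75, £100 (q = 2 of N = 8).
Log gaps: ln(251/75) = 1.2080; ln(251/100) = 0.9203.
W = 2.128248 / 8 = 0.2660.

0.2660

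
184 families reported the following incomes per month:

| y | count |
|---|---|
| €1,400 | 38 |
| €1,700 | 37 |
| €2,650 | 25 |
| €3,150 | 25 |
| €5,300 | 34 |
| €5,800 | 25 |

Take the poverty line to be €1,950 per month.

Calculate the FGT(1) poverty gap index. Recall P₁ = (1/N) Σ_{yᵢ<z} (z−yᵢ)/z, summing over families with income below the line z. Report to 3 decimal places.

0.084

Incomes under z: 38×€1,400, 37×€1,700 (q = 75 of N = 184).
Shortfall ratios: (1950−1400)/1950 = 0.2821 (×38); (1950−1700)/1950 = 0.1282 (×37).
Sum of shortfalls = 15.461538; P₁ averages over all N: 15.461538 / 184 = 0.084.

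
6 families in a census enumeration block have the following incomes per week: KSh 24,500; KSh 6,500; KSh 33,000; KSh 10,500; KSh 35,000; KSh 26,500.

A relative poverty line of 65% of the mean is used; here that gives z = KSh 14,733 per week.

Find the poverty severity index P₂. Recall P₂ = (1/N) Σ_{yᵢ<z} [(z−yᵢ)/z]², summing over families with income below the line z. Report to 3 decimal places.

0.066

Below the line: KSh 6,500, KSh 10,500 (q = 2 of N = 6).
Normalized shortfalls: (14733−6500)/14733 = 0.5588; (14733−10500)/14733 = 0.2873.
Squared: 0.3123; 0.0825.
Sum = 0.394822; P₂ = 0.394822 / 6 = 0.066.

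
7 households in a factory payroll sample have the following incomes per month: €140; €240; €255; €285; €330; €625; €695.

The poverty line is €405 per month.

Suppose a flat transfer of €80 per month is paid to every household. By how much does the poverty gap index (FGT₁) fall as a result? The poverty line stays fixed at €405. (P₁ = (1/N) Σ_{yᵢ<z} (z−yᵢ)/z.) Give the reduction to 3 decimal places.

0.139

Before: below the line — €140, €240, €255, €285, €330; poverty gap index (FGT₁) = 0.27337.
After the €80 transfer: below the line — €220, €320, €335, €365; poverty gap index (FGT₁) = 0.13404.
Reduction = 0.27337 − 0.13404 = 0.139.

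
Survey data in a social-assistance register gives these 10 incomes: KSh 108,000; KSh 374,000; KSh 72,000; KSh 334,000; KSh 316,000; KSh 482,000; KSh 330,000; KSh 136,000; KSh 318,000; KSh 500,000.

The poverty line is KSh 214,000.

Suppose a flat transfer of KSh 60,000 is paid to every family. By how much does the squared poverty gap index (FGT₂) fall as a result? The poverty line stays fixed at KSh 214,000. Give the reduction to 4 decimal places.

0.0618

Before: below the line — KSh 72,000, KSh 108,000, KSh 136,000; squared poverty gap index (FGT₂) = 0.081850.
After the KSh 60,000 transfer: below the line — KSh 132,000, KSh 168,000, KSh 196,000; squared poverty gap index (FGT₂) = 0.020010.
Reduction = 0.081850 − 0.020010 = 0.0618.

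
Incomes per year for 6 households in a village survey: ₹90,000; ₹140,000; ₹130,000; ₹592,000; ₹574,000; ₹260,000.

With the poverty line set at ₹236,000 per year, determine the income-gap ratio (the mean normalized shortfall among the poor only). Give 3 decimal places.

0.492

Below the line: ₹90,000, ₹130,000, ₹140,000 (q = 3 of N = 6).
Shortfall ratios (z−y)/z: 0.6186, 0.4492, 0.4068; sum = 1.474576.
I averages over the q = 3 poor units only: 1.474576 / 3 = 0.492.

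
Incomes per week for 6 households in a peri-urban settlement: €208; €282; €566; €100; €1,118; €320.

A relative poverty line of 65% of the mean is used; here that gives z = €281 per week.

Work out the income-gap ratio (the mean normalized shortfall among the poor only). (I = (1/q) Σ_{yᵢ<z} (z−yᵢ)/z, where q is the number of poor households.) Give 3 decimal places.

Incomes under z: €100, €208 (q = 2 of N = 6).
Relative gaps: 0.6441, 0.2598; sum = 0.903915.
I averages over the q = 2 poor units only: 0.903915 / 2 = 0.452.

0.452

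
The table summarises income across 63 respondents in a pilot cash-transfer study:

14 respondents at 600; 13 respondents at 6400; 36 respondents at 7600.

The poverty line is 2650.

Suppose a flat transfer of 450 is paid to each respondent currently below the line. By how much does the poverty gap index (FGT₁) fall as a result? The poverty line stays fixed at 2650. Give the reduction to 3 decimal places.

0.038

Before: below the line — 14×600; poverty gap index (FGT₁) = 0.17191.
After the 450 transfer: below the line — 14×1050; poverty gap index (FGT₁) = 0.13417.
Reduction = 0.17191 − 0.13417 = 0.038.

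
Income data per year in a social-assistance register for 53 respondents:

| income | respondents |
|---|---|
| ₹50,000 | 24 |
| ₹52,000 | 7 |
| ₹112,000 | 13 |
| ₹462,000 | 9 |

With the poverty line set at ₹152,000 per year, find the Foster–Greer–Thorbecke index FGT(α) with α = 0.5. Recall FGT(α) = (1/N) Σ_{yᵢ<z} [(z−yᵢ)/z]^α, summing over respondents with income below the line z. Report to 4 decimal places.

0.6039

Below the line: 24×₹50,000, 7×₹52,000, 13×₹112,000 (q = 44 of N = 53).
Shortfall ratios: (152000−50000)/152000 = 0.6711 (×24); (152000−52000)/152000 = 0.6579 (×7); (152000−112000)/152000 = 0.2632 (×13).
Raised to α = 0.5: 0.81918 (×24); 0.81111 (×7); 0.51299 (×13).
Sum = 32.006882; FGT(0.5) = 32.006882 / 53 = 0.6039.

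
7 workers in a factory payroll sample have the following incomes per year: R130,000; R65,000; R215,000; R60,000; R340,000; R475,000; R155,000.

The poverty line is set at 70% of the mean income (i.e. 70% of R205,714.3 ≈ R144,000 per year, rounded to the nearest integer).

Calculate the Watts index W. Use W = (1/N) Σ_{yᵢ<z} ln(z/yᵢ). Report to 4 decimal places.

Incomes under z: R60,000, R65,000, R130,000 (q = 3 of N = 7).
Log shortfalls: ln(144000/60000) = 0.8755; ln(144000/65000) = 0.7954; ln(144000/130000) = 0.1023.
W = 1.773174 / 7 = 0.2533.

0.2533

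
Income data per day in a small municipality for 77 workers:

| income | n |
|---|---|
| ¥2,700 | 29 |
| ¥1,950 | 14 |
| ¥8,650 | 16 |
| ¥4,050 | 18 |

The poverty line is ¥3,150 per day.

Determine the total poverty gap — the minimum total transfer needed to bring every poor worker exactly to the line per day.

¥29,850

Poor units: 14×¥1,950, 29×¥2,700 (q = 43 of N = 77).
Individual gaps: 14×(3150−1950) = 16800; 29×(3150−2700) = 13050.
Aggregate gap = ¥29,850.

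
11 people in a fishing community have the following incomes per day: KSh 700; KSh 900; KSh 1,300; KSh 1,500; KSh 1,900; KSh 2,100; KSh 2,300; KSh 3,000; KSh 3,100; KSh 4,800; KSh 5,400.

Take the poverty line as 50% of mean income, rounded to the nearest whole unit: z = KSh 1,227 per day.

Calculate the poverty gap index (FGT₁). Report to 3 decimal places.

Poor units: KSh 700, KSh 900 (q = 2 of N = 11).
Relative gaps: (1227−700)/1227 = 0.4295; (1227−900)/1227 = 0.2665.
Σ = 0.696007. Dividing by the full population N = 11 gives P₁ = 0.063.

0.063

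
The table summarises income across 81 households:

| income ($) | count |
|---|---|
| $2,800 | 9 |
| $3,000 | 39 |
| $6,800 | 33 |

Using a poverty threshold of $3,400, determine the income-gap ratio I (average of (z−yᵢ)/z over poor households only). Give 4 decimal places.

0.1287

Incomes under z: 9×$2,800, 39×$3,000 (q = 48 of N = 81).
Relative gaps: 0.1765 (×9), 0.1176 (×39); sum = 6.176471.
I averages over the q = 48 poor units only: 6.176471 / 48 = 0.1287.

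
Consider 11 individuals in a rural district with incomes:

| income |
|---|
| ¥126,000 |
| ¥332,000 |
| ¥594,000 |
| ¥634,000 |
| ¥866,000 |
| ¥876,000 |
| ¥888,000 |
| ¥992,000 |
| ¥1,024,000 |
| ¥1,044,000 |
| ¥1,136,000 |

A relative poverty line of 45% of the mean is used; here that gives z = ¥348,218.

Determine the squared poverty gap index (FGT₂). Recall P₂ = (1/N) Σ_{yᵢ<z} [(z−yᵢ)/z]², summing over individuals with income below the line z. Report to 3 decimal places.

0.037

Incomes under z: ¥126,000, ¥332,000 (q = 2 of N = 11).
Shortfall ratios: (348218−126000)/348218 = 0.6382; (348218−332000)/348218 = 0.0466.
Squared: 0.4072; 0.0022.
Sum = 0.409414; P₂ = 0.409414 / 11 = 0.037.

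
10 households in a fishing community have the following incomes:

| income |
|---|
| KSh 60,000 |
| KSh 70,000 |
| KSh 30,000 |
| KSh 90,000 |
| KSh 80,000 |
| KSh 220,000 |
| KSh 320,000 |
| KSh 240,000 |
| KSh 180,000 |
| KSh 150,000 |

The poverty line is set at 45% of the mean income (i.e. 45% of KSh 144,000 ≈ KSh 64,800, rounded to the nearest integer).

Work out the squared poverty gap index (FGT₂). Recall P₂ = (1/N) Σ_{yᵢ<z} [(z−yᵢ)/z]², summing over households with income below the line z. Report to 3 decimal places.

0.029

Poor units: KSh 30,000, KSh 60,000 (q = 2 of N = 10).
Gap ratios (z−y)/z: (64800−30000)/64800 = 0.5370; (64800−60000)/64800 = 0.0741.
Squared: 0.2884; 0.0055.
Sum = 0.293896; P₂ = 0.293896 / 10 = 0.029.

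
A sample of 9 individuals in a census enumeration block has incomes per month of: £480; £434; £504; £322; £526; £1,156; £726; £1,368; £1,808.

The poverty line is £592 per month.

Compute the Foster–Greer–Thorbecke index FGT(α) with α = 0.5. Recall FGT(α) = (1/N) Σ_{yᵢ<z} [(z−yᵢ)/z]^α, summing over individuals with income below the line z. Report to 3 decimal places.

0.261

Below the line: £322, £434, £480, £504, £526 (q = 5 of N = 9).
Shortfall ratios: (592−322)/592 = 0.4561; (592−434)/592 = 0.2669; (592−480)/592 = 0.1892; (592−504)/592 = 0.1486; (592−526)/592 = 0.1115.
Raised to α = 0.5: 0.67534; 0.51662; 0.43496; 0.38555; 0.33390.
Sum = 2.346358; FGT(0.5) = 2.346358 / 9 = 0.261.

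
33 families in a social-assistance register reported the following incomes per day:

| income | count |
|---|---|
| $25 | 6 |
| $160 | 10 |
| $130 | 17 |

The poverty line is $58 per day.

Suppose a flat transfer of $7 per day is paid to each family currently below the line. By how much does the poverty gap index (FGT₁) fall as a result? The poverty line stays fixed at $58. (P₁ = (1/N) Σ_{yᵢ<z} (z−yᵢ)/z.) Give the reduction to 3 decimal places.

0.022

Before: below the line — 6×$25; poverty gap index (FGT₁) = 0.10345.
After the $7 transfer: below the line — 6×$32; poverty gap index (FGT₁) = 0.08150.
Reduction = 0.10345 − 0.08150 = 0.022.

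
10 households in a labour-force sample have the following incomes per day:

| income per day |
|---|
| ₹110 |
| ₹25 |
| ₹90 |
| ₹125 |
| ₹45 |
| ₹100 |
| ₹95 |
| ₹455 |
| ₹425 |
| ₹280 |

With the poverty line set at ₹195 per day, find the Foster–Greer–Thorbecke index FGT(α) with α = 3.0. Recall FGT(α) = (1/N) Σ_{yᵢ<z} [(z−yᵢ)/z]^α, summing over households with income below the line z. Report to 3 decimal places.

Below the line: ₹25, ₹45, ₹90, ₹95, ₹100, ₹110, ₹125 (q = 7 of N = 10).
Shortfall ratios: (195−25)/195 = 0.8718; (195−45)/195 = 0.7692; (195−90)/195 = 0.5385; (195−95)/195 = 0.5128; (195−100)/195 = 0.4872; (195−110)/195 = 0.4359; (195−125)/195 = 0.3590.
Raised to α = 3.0: 0.66259; 0.45517; 0.15612; 0.13486; 0.11563; 0.08282; 0.04626.
Sum = 1.653450; FGT(3.0) = 1.653450 / 10 = 0.165.

0.165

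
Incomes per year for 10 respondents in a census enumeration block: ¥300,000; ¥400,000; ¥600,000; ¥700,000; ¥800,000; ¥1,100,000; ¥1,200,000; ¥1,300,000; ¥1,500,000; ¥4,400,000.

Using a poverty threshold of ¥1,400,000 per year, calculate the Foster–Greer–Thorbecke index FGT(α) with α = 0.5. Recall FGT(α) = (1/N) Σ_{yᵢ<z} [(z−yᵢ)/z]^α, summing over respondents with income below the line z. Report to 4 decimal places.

0.4957

Poor units: ¥300,000, ¥400,000, ¥600,000, ¥700,000, ¥800,000, ¥1,100,000, ¥1,200,000, ¥1,300,000 (q = 8 of N = 10).
Gap ratios (z−y)/z: (1400000−300000)/1400000 = 0.7857; (1400000−400000)/1400000 = 0.7143; (1400000−600000)/1400000 = 0.5714; (1400000−700000)/1400000 = 0.5000; (1400000−800000)/1400000 = 0.4286; (1400000−1100000)/1400000 = 0.2143; (1400000−1200000)/1400000 = 0.1429; (1400000−1300000)/1400000 = 0.0714.
Raised to α = 0.5: 0.88641; 0.84515; 0.75593; 0.70711; 0.65465; 0.46291; 0.37796; 0.26726.
Sum = 4.957385; FGT(0.5) = 4.957385 / 10 = 0.4957.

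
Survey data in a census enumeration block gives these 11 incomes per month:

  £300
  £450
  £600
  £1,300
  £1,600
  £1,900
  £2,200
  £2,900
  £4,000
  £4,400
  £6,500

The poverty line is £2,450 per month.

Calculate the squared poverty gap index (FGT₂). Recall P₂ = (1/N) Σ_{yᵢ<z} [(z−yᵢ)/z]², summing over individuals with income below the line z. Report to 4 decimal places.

Poor units: £300, £450, £600, £1,300, £1,600, £1,900, £2,200 (q = 7 of N = 11).
Gap ratios (z−y)/z: (2450−300)/2450 = 0.8776; (2450−450)/2450 = 0.8163; (2450−600)/2450 = 0.7551; (2450−1300)/2450 = 0.4694; (2450−1600)/2450 = 0.3469; (2450−1900)/2450 = 0.2245; (2450−2200)/2450 = 0.1020.
Squared: 0.7701; 0.6664; 0.5702; 0.2203; 0.1204; 0.0504; 0.0104.
Sum = 2.408163; P₂ = 2.408163 / 11 = 0.2189.

0.2189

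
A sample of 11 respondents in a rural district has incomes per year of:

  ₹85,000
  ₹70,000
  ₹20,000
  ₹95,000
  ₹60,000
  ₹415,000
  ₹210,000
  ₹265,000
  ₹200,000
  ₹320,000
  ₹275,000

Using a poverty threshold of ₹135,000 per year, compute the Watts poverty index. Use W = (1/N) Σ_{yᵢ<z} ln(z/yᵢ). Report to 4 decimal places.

Below z: ₹20,000, ₹60,000, ₹70,000, ₹85,000, ₹95,000 (q = 5 of N = 11).
ln(z/y) terms: ln(135000/20000) = 1.9095; ln(135000/60000) = 0.8109; ln(135000/70000) = 0.6568; ln(135000/85000) = 0.4626; ln(135000/95000) = 0.3514.
W = 4.191274 / 11 = 0.3810.

0.3810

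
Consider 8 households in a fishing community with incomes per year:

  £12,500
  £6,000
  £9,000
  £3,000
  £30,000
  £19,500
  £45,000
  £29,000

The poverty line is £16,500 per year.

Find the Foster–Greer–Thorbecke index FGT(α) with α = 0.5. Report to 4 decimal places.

Poor units: £3,000, £6,000, £9,000, £12,500 (q = 4 of N = 8).
Normalized shortfalls: (16500−3000)/16500 = 0.8182; (16500−6000)/16500 = 0.6364; (16500−9000)/16500 = 0.4545; (16500−12500)/16500 = 0.2424.
Raised to α = 0.5: 0.90453; 0.79772; 0.67420; 0.49237.
Sum = 2.868824; FGT(0.5) = 2.868824 / 8 = 0.3586.

0.3586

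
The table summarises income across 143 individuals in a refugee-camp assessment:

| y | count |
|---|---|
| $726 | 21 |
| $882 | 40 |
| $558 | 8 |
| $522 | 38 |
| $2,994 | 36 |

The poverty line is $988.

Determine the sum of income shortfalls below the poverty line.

$30,890

Poor units: 38×$522, 8×$558, 21×$726, 40×$882 (q = 107 of N = 143).
Individual gaps: 38×(988−522) = 17708; 8×(988−558) = 3440; 21×(988−726) = 5502; 40×(988−882) = 4240.
Aggregate gap = $30,890.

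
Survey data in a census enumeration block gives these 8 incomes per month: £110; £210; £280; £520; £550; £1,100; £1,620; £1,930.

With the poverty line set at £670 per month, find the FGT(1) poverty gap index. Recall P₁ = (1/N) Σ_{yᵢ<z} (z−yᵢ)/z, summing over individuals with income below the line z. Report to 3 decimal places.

0.313

Below the line: £110, £210, £280, £520, £550 (q = 5 of N = 8).
Normalized shortfalls: (670−110)/670 = 0.8358; (670−210)/670 = 0.6866; (670−280)/670 = 0.5821; (670−520)/670 = 0.2239; (670−550)/670 = 0.1791.
Sum of shortfalls = 2.507463; P₁ averages over all N: 2.507463 / 8 = 0.313.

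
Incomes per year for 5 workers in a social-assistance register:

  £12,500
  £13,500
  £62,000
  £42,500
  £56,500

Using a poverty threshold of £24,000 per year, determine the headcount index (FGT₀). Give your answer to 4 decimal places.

2 of the 5 workers have income below £24,000.
H = 2/5 = 0.4000.

0.4000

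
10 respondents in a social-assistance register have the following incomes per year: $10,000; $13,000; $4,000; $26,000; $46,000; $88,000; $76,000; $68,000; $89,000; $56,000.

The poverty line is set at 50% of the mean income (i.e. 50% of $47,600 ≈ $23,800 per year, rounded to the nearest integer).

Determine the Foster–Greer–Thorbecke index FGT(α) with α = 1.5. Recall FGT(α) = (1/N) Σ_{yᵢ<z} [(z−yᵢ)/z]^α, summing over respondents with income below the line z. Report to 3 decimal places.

Below the line: $4,000, $10,000, $13,000 (q = 3 of N = 10).
Gap ratios (z−y)/z: (23800−4000)/23800 = 0.8319; (23800−10000)/23800 = 0.5798; (23800−13000)/23800 = 0.4538.
Raised to α = 1.5: 0.75881; 0.44152; 0.30568.
Sum = 1.506014; FGT(1.5) = 1.506014 / 10 = 0.151.

0.151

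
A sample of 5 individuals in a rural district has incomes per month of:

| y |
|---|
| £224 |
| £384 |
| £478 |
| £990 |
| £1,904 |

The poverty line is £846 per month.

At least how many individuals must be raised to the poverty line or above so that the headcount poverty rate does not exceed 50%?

Currently q = 3 of N = 5 are below the line (H = 0.600).
A headcount ratio of at most 50% allows at most ⌊0.50 × 5⌋ = 2 poor individuals.
So at least 3 − 2 = 1 must be lifted.

1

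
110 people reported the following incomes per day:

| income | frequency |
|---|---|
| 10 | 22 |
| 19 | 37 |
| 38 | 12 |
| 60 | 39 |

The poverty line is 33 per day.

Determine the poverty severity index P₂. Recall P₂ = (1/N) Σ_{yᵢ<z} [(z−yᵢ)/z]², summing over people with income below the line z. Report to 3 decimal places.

0.158

Below z: 22×10, 37×19 (q = 59 of N = 110).
Shortfall ratios: (33−10)/33 = 0.6970 (×22); (33−19)/33 = 0.4242 (×37).
Squared: 0.4858 (×22); 0.1800 (×37).
Sum = 17.346189; P₂ = 17.346189 / 110 = 0.158.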